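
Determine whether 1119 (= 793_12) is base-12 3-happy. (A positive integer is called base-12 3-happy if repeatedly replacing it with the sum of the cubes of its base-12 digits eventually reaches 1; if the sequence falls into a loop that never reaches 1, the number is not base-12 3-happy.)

1119 = (7,9,3)_12 → 7³ + 9³ + 3³ = 343 + 729 + 27 = 1099
1099 = (7,7,7)_12 → 7³ + 7³ + 7³ = 343 + 343 + 343 = 1029
1029 = (7,1,9)_12 → 7³ + 1³ + 9³ = 343 + 1 + 729 = 1073
1073 = (7,5,5)_12 → 7³ + 5³ + 5³ = 343 + 125 + 125 = 593
593 = (4,1,5)_12 → 4³ + 1³ + 5³ = 64 + 1 + 125 = 190
190 = (1,3,10)_12 → 1³ + 3³ + 10³ = 1 + 27 + 1000 = 1028
1028 = (7,1,8)_12 → 7³ + 1³ + 8³ = 343 + 1 + 512 = 856
856 = (5,11,4)_12 → 5³ + 11³ + 4³ = 125 + 1331 + 64 = 1520
1520 = (10,6,8)_12 → 10³ + 6³ + 8³ = 1000 + 216 + 512 = 1728
1728 = (1,0,0,0)_12 → 1³ + 0³ + 0³ + 0³ = 1 + 0 + 0 + 0 = 1  — reached 1.

base-12 3-happy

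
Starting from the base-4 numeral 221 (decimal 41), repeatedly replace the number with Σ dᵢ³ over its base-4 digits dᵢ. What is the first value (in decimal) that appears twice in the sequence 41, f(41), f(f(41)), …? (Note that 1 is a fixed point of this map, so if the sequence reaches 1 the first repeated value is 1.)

8

41 = (2,2,1)_4 → 2³ + 2³ + 1³ = 17
17 = (1,0,1)_4 → 1³ + 0³ + 1³ = 2
2 = (2)_4 → 2³ = 8
8 = (2,0)_4 → 2³ + 0³ = 8  — 8 already appeared earlier.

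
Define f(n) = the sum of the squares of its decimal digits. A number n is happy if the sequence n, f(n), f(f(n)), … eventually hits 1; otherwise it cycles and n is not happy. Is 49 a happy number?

49 → 4² + 9² = 16 + 81 = 97
97 → 9² + 7² = 81 + 49 = 130
130 → 1² + 3² + 0² = 1 + 9 + 0 = 10
10 → 1² + 0² = 1 + 0 = 1  — reached 1.

happy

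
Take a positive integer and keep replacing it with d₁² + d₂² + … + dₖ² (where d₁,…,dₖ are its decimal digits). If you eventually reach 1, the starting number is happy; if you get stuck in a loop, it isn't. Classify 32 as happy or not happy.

32 → 13
13 → 10
10 → 1  — reached 1.

happy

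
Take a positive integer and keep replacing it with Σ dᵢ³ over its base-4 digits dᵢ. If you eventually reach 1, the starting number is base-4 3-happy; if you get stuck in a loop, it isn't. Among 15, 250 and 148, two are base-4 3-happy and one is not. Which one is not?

15: 15 → 54 → 36 → 9 → 9  — repeats 9 (not base-4 3-happy)
250: 250 → 70 → 10 → 16 → 1  — reaches 1 (base-4 3-happy)
148: 148 → 10 → 16 → 1  — reaches 1 (base-4 3-happy)

15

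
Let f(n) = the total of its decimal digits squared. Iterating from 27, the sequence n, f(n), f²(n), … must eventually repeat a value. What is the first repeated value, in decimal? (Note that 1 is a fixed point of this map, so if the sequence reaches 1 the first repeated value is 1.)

89

27 → 2² + 7² = 53
53 → 5² + 3² = 34
34 → 3² + 4² = 25
25 → 2² + 5² = 29
29 → 2² + 9² = 85
85 → 8² + 5² = 89
89 → 8² + 9² = 145
145 → 1² + 4² + 5² = 42
42 → 4² + 2² = 20
20 → 2² + 0² = 4
4 → 4² = 16
16 → 1² + 6² = 37
37 → 3² + 7² = 58
58 → 5² + 8² = 89  — 89 already appeared earlier.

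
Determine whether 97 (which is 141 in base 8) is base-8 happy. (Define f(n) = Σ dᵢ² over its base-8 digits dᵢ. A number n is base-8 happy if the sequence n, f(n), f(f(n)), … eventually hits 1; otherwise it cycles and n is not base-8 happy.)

base-8 happy

97 = (1,4,1)_8 → 1² + 4² + 1² = 18
18 = (2,2)_8 → 2² + 2² = 8
8 = (1,0)_8 → 1² + 0² = 1  — reached 1.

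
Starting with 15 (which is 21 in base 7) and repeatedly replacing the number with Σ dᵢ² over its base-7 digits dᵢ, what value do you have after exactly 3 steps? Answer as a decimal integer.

25

15 = (2,1)_7 → 2² + 1² = 4 + 1 = 5
5 = (5)_7 → 5² = 25
25 = (3,4)_7 → 3² + 4² = 9 + 16 = 25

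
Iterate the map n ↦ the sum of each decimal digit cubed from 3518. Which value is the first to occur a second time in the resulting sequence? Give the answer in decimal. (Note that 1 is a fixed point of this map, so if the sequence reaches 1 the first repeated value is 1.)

3518 → 665
665 → 557
557 → 593
593 → 881
881 → 1025
1025 → 134
134 → 92
92 → 737
737 → 713
713 → 371
371 → 371  — 371 already appeared earlier.

371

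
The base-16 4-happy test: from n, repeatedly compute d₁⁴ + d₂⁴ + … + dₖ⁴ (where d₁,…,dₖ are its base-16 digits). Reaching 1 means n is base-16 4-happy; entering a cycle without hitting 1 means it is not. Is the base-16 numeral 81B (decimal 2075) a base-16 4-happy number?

2075 = (8,1,11)_16 → 18738
18738 = (4,9,3,2)_16 → 6914
6914 = (1,11,0,2)_16 → 14658
14658 = (3,9,4,2)_16 → 6914  — 6914 already seen; the sequence cycles without reaching 1.

not base-16 4-happy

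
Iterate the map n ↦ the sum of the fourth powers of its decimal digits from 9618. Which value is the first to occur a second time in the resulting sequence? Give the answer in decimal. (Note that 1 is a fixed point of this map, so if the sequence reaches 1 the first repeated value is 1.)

2178

9618 → 9⁴ + 6⁴ + 1⁴ + 8⁴ = 11954
11954 → 1⁴ + 1⁴ + 9⁴ + 5⁴ + 4⁴ = 7444
7444 → 7⁴ + 4⁴ + 4⁴ + 4⁴ = 3169
3169 → 3⁴ + 1⁴ + 6⁴ + 9⁴ = 7939
7939 → 7⁴ + 9⁴ + 3⁴ + 9⁴ = 15604
15604 → 1⁴ + 5⁴ + 6⁴ + 0⁴ + 4⁴ = 2178
2178 → 2⁴ + 1⁴ + 7⁴ + 8⁴ = 6514
6514 → 6⁴ + 5⁴ + 1⁴ + 4⁴ = 2178  — 2178 already appeared earlier.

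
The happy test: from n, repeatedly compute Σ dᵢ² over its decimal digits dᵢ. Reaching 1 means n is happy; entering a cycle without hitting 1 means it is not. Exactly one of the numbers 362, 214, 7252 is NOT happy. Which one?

362: 362 → 49 → 97 → 130 → 10 → 1  — reaches 1 (happy)
214: 214 → 21 → 5 → 25 → 29 → 85 → 89 → 145 → 42 → 20 → 4 → 16 → 37 → 58 → 89  — repeats 89 (not happy)
7252: 7252 → 82 → 68 → 100 → 1  — reaches 1 (happy)

214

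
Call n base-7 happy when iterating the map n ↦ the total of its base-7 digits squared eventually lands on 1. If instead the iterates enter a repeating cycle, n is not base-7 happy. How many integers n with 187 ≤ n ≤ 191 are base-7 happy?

1

187: 187 → 59 → 11 → 17 → 13 → 37 → 29 → 17  (repeats 17)
188: 188 → 70 → 10 → 10  (repeats 10)
189: 189 → 45 → 45  (repeats 45)
190: 190 → 46 → 52 → 10 → 10  (repeats 10)
191: 191 → 49 → 1  (reaches 1)
base-7 happy: 191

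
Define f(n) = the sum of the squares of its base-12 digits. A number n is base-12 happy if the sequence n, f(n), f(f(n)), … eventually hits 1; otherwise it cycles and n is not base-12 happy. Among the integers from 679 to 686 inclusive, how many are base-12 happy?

679: 679 → 129 → 181 → 11 → 121 → 101 → 89 → 74 → 40 → 25 → 5 → 25  (repeats 25)
680: 680 → 144 → 1  (reaches 1)
681: 681 → 161 → 27 → 13 → 2 → 4 → 16 → 17 → 26 → 8 → 64 → 41 → 34 → 104 → 128 → 164 → 66 → 61 → 26  (repeats 26)
682: 682 → 180 → 10 → 100 → 80 → 100  (repeats 100)
683: 683 → 201 → 98 → 68 → 89 → 74 → 40 → 25 → 5 → 25  (repeats 25)
684: 684 → 97 → 65 → 50 → 20 → 65  (repeats 65)
685: 685 → 98 → 68 → 89 → 74 → 40 → 25 → 5 → 25  (repeats 25)
686: 686 → 101 → 89 → 74 → 40 → 25 → 5 → 25  (repeats 25)
base-12 happy: 680

1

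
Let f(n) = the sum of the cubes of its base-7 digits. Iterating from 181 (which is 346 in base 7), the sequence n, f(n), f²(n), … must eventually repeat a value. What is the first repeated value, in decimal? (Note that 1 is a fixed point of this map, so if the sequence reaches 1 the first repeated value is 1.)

1

181 = (3,4,6)_7 → 307
307 = (6,1,6)_7 → 433
433 = (1,1,5,6)_7 → 343
343 = (1,0,0,0)_7 → 1  — reached the fixed point 1.
1 → 1, so 1 is the first repeated value.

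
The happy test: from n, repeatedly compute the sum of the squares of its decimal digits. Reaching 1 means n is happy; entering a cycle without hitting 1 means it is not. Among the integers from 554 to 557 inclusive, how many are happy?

554: 554 → 66 → 72 → 53 → 34 → 25 → 29 → 85 → 89 → 145 → 42 → 20 → 4 → 16 → 37 → 58 → 89  (repeats 89)
555: 555 → 75 → 74 → 65 → 61 → 37 → 58 → 89 → 145 → 42 → 20 → 4 → 16 → 37  (repeats 37)
556: 556 → 86 → 100 → 1  (reaches 1)
557: 557 → 99 → 162 → 41 → 17 → 50 → 25 → 29 → 85 → 89 → 145 → 42 → 20 → 4 → 16 → 37 → 58 → 89  (repeats 89)
happy: 556

1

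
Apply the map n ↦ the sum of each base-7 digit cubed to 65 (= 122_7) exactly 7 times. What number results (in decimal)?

137

65 = (1,2,2)_7 → 1³ + 2³ + 2³ = 17
17 = (2,3)_7 → 2³ + 3³ = 35
35 = (5,0)_7 → 5³ + 0³ = 125
125 = (2,3,6)_7 → 2³ + 3³ + 6³ = 251
251 = (5,0,6)_7 → 5³ + 0³ + 6³ = 341
341 = (6,6,5)_7 → 6³ + 6³ + 5³ = 557
557 = (1,4,2,4)_7 → 1³ + 4³ + 2³ + 4³ = 137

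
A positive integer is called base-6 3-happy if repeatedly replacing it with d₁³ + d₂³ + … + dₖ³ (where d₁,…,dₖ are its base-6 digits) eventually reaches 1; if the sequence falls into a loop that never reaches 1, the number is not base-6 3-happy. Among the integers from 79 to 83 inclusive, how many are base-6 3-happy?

79: 79 → 10 → 65 → 190 → 190  (repeats 190)
80: 80 → 17 → 133 → 92 → 43 → 3 → 27 → 91 → 36 → 1  (reaches 1)
81: 81 → 36 → 1  (reaches 1)
82: 82 → 73 → 9 → 28 → 128 → 62 → 73  (repeats 73)
83: 83 → 134 → 99 → 99  (repeats 99)
base-6 3-happy: 80, 81

2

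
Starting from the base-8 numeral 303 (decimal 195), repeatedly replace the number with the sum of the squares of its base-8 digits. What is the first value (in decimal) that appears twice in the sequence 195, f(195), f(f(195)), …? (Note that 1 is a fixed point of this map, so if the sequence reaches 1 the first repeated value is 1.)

195 = (3,0,3)_8 → 3² + 0² + 3² = 9 + 0 + 9 = 18
18 = (2,2)_8 → 2² + 2² = 4 + 4 = 8
8 = (1,0)_8 → 1² + 0² = 1 + 0 = 1  — reached the fixed point 1.
1 → 1, so 1 is the first repeated value.

1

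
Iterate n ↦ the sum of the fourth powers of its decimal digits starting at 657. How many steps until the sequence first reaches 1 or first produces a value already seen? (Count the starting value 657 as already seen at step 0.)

657 → 4322
4322 → 369
369 → 7938
7938 → 13139
13139 → 6725
6725 → 4338
4338 → 4514
4514 → 1138
1138 → 4179
4179 → 9219
9219 → 13139  — 13139 repeats.
That took 11 steps.

11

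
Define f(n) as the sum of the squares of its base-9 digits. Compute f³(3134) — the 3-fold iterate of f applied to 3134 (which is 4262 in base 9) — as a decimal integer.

64

3134 = (4,2,6,2)_9 → 4² + 2² + 6² + 2² = 60
60 = (6,6)_9 → 6² + 6² = 72
72 = (8,0)_9 → 8² + 0² = 64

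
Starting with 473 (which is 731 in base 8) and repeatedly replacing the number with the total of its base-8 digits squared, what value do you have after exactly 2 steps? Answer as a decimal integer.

473 = (7,3,1)_8 → 7² + 3² + 1² = 59
59 = (7,3)_8 → 7² + 3² = 58

58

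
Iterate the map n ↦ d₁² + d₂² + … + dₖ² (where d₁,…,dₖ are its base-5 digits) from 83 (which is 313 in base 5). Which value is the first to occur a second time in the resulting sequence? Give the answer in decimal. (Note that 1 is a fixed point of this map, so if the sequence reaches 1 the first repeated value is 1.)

1

83 = (3,1,3)_5 → 3² + 1² + 3² = 19
19 = (3,4)_5 → 3² + 4² = 25
25 = (1,0,0)_5 → 1² + 0² + 0² = 1  — reached the fixed point 1.
1 → 1, so 1 is the first repeated value.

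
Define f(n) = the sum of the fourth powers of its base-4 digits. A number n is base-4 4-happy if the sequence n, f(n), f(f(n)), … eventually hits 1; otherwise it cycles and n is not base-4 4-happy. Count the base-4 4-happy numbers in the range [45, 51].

45: 45 → 98 → 33 → 17 → 2 → 16 → 1  — base-4 4-happy
46: 46 → 113 → 83 → 83  — not base-4 4-happy
47: 47 → 178 → 113 → 83 → 83  — not base-4 4-happy
48: 48 → 81 → 3 → 81  — not base-4 4-happy
49: 49 → 82 → 18 → 17 → 2 → 16 → 1  — base-4 4-happy
50: 50 → 97 → 18 → 17 → 2 → 16 → 1  — base-4 4-happy
51: 51 → 162 → 48 → 81 → 3 → 81  — not base-4 4-happy
base-4 4-happy: 45, 49, 50

3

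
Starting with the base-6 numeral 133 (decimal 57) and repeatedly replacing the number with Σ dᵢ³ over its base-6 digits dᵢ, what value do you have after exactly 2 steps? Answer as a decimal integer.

29

57 = (1,3,3)_6 → 1³ + 3³ + 3³ = 55
55 = (1,3,1)_6 → 1³ + 3³ + 1³ = 29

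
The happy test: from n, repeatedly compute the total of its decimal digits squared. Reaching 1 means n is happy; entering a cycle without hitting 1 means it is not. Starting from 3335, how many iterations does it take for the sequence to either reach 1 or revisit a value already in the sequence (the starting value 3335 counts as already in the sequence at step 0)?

3335 → 3² + 3² + 3² + 5² = 9 + 9 + 9 + 25 = 52
52 → 5² + 2² = 25 + 4 = 29
29 → 2² + 9² = 4 + 81 = 85
85 → 8² + 5² = 64 + 25 = 89
89 → 8² + 9² = 64 + 81 = 145
145 → 1² + 4² + 5² = 1 + 16 + 25 = 42
42 → 4² + 2² = 16 + 4 = 20
20 → 2² + 0² = 4 + 0 = 4
4 → 4² = 16
16 → 1² + 6² = 1 + 36 = 37
37 → 3² + 7² = 9 + 49 = 58
58 → 5² + 8² = 25 + 64 = 89  — 89 repeats.
That took 12 steps.

12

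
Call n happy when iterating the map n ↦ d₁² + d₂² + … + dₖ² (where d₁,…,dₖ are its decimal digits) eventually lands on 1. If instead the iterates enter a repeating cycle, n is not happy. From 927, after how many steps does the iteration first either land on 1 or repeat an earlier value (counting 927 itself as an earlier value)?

927 → 134
134 → 26
26 → 40
40 → 16
16 → 37
37 → 58
58 → 89
89 → 145
145 → 42
42 → 20
20 → 4
4 → 16  — 16 repeats.
That took 12 steps.

12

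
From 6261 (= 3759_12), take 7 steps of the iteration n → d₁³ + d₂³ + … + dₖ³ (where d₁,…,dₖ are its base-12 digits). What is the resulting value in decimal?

6261 = (3,7,5,9)_12 → 3³ + 7³ + 5³ + 9³ = 27 + 343 + 125 + 729 = 1224
1224 = (8,6,0)_12 → 8³ + 6³ + 0³ = 512 + 216 + 0 = 728
728 = (5,0,8)_12 → 5³ + 0³ + 8³ = 125 + 0 + 512 = 637
637 = (4,5,1)_12 → 4³ + 5³ + 1³ = 64 + 125 + 1 = 190
190 = (1,3,10)_12 → 1³ + 3³ + 10³ = 1 + 27 + 1000 = 1028
1028 = (7,1,8)_12 → 7³ + 1³ + 8³ = 343 + 1 + 512 = 856
856 = (5,11,4)_12 → 5³ + 11³ + 4³ = 125 + 1331 + 64 = 1520

1520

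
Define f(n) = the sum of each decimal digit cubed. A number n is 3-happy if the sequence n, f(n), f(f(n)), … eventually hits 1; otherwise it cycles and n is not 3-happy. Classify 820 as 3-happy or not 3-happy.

not 3-happy

820 → 8³ + 2³ + 0³ = 512 + 8 + 0 = 520
520 → 5³ + 2³ + 0³ = 125 + 8 + 0 = 133
133 → 1³ + 3³ + 3³ = 1 + 27 + 27 = 55
55 → 5³ + 5³ = 125 + 125 = 250
250 → 2³ + 5³ + 0³ = 8 + 125 + 0 = 133  — 133 already seen; the sequence cycles without reaching 1.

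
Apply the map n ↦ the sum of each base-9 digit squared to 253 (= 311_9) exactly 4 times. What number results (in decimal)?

53

253 = (3,1,1)_9 → 3² + 1² + 1² = 9 + 1 + 1 = 11
11 = (1,2)_9 → 1² + 2² = 1 + 4 = 5
5 = (5)_9 → 5² = 25
25 = (2,7)_9 → 2² + 7² = 4 + 49 = 53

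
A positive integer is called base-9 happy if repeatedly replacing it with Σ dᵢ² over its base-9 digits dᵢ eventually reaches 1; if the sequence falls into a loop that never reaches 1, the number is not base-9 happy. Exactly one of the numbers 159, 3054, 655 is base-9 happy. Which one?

159

159: 159 → 101 → 9 → 1  — reaches 1 (base-9 happy)
3054: 3054 → 62 → 100 → 6 → 36 → 16 → 50 → 50  — repeats 50 (not base-9 happy)
655: 655 → 113 → 35 → 73 → 65 → 53 → 89 → 65  — repeats 65 (not base-9 happy)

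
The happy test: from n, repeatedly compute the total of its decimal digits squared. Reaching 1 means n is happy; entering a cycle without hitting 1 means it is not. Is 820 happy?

happy

820 → 8² + 2² + 0² = 64 + 4 + 0 = 68
68 → 6² + 8² = 36 + 64 = 100
100 → 1² + 0² + 0² = 1 + 0 + 0 = 1  — reached 1.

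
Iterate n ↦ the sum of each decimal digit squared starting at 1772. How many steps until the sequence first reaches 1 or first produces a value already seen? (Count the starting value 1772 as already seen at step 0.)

1772 → 103
103 → 10
10 → 1  — reached 1.
That took 3 steps.

3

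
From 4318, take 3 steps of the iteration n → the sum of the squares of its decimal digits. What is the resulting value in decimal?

4318 → 90
90 → 81
81 → 65

65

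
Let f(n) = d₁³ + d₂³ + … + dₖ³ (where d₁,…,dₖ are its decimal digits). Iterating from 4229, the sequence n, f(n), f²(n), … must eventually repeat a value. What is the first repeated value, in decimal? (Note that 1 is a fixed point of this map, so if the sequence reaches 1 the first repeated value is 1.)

407

4229 → 809
809 → 1241
1241 → 74
74 → 407
407 → 407  — 407 already appeared earlier.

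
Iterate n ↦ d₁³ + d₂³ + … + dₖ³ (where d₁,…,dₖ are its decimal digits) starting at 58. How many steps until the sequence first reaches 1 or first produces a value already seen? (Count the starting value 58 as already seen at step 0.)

58 → 5³ + 8³ = 637
637 → 6³ + 3³ + 7³ = 586
586 → 5³ + 8³ + 6³ = 853
853 → 8³ + 5³ + 3³ = 664
664 → 6³ + 6³ + 4³ = 496
496 → 4³ + 9³ + 6³ = 1009
1009 → 1³ + 0³ + 0³ + 9³ = 730
730 → 7³ + 3³ + 0³ = 370
370 → 3³ + 7³ + 0³ = 370  — 370 repeats.
That took 9 steps.

9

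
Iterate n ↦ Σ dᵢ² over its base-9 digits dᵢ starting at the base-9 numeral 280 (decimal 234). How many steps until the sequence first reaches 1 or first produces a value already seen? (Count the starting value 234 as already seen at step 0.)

3

234 = (2,8,0)_9 → 2² + 8² + 0² = 68
68 = (7,5)_9 → 7² + 5² = 74
74 = (8,2)_9 → 8² + 2² = 68  — 68 repeats.
That took 3 steps.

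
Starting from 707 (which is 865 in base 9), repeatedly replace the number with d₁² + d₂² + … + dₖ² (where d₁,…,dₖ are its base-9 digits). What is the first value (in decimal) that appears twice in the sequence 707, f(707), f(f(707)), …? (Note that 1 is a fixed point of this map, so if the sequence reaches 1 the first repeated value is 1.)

1

707 = (8,6,5)_9 → 8² + 6² + 5² = 125
125 = (1,4,8)_9 → 1² + 4² + 8² = 81
81 = (1,0,0)_9 → 1² + 0² + 0² = 1  — reached the fixed point 1.
1 → 1, so 1 is the first repeated value.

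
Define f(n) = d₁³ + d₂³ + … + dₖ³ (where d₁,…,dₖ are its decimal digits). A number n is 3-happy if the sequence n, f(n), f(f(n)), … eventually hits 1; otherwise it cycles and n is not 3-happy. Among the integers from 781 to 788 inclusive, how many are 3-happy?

781: 781 → 856 → 853 → 664 → 496 → 1009 → 730 → 370 → 370  (repeats 370)
782: 782 → 863 → 755 → 593 → 881 → 1025 → 134 → 92 → 737 → 713 → 371 → 371  (repeats 371)
783: 783 → 882 → 1032 → 36 → 243 → 99 → 1458 → 702 → 351 → 153 → 153  (repeats 153)
784: 784 → 919 → 1459 → 919  (repeats 919)
785: 785 → 980 → 1241 → 74 → 407 → 407  (repeats 407)
786: 786 → 1071 → 345 → 216 → 225 → 141 → 66 → 432 → 99 → 1458 → 702 → 351 → 153 → 153  (repeats 153)
787: 787 → 1198 → 1243 → 100 → 1  (reaches 1)
788: 788 → 1367 → 587 → 980 → 1241 → 74 → 407 → 407  (repeats 407)
3-happy: 787

1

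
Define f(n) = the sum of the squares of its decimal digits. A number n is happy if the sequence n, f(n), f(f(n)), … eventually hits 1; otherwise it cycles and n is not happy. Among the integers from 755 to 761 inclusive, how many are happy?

755: 755 → 99 → 162 → 41 → 17 → 50 → 25 → 29 → 85 → 89 → 145 → 42 → 20 → 4 → 16 → 37 → 58 → 89  (repeats 89)
756: 756 → 110 → 2 → 4 → 16 → 37 → 58 → 89 → 145 → 42 → 20 → 4  (repeats 4)
757: 757 → 123 → 14 → 17 → 50 → 25 → 29 → 85 → 89 → 145 → 42 → 20 → 4 → 16 → 37 → 58 → 89  (repeats 89)
758: 758 → 138 → 74 → 65 → 61 → 37 → 58 → 89 → 145 → 42 → 20 → 4 → 16 → 37  (repeats 37)
759: 759 → 155 → 51 → 26 → 40 → 16 → 37 → 58 → 89 → 145 → 42 → 20 → 4 → 16  (repeats 16)
760: 760 → 85 → 89 → 145 → 42 → 20 → 4 → 16 → 37 → 58 → 89  (repeats 89)
761: 761 → 86 → 100 → 1  (reaches 1)
happy: 761

1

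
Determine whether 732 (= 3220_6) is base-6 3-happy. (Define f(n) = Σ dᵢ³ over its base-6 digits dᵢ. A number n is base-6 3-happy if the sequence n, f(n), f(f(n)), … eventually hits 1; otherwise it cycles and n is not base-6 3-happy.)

base-6 3-happy

732 = (3,2,2,0)_6 → 3³ + 2³ + 2³ + 0³ = 43
43 = (1,1,1)_6 → 1³ + 1³ + 1³ = 3
3 = (3)_6 → 3³ = 27
27 = (4,3)_6 → 4³ + 3³ = 91
91 = (2,3,1)_6 → 2³ + 3³ + 1³ = 36
36 = (1,0,0)_6 → 1³ + 0³ + 0³ = 1  — reached 1.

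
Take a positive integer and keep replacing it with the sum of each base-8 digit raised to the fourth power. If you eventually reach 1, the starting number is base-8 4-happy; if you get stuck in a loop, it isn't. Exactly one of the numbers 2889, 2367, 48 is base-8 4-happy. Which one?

48

2889: 2889 → 1252 → 609 → 259 → 337 → 642 → 33 → 257 → 257  — repeats 257 (not base-8 4-happy)
2367: 2367 → 5314 → 114 → 1313 → 529 → 18 → 32 → 256 → 256  — repeats 256 (not base-8 4-happy)
48: 48 → 1296 → 288 → 512 → 1  — reaches 1 (base-8 4-happy)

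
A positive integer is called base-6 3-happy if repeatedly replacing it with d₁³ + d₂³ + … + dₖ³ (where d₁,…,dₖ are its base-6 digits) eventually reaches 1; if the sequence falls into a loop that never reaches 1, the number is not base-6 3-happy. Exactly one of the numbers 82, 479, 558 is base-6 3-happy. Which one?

82: 82 → 73 → 9 → 28 → 128 → 62 → 73  — repeats 73 (not base-6 3-happy)
479: 479 → 135 → 118 → 92 → 43 → 3 → 27 → 91 → 36 → 1  — reaches 1 (base-6 3-happy)
558: 558 → 62 → 73 → 9 → 28 → 128 → 62  — repeats 62 (not base-6 3-happy)

479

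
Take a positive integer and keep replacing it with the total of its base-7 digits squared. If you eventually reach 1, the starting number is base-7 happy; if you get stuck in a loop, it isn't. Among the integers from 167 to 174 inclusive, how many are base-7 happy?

167: 167 → 49 → 1  (reaches 1)
168: 168 → 18 → 20 → 40 → 50 → 2 → 4 → 16 → 8 → 2  (repeats 2)
169: 169 → 19 → 29 → 17 → 13 → 37 → 29  (repeats 29)
170: 170 → 22 → 10 → 10  (repeats 10)
171: 171 → 27 → 45 → 45  (repeats 45)
172: 172 → 34 → 52 → 10 → 10  (repeats 10)
173: 173 → 43 → 37 → 29 → 17 → 13 → 37  (repeats 37)
174: 174 → 54 → 26 → 34 → 52 → 10 → 10  (repeats 10)
base-7 happy: 167

1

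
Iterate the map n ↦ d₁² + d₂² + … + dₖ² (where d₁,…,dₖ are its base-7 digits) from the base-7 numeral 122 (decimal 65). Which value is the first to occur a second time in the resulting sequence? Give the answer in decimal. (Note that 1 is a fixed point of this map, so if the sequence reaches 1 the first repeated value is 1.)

65 = (1,2,2)_7 → 1² + 2² + 2² = 9
9 = (1,2)_7 → 1² + 2² = 5
5 = (5)_7 → 5² = 25
25 = (3,4)_7 → 3² + 4² = 25  — 25 already appeared earlier.

25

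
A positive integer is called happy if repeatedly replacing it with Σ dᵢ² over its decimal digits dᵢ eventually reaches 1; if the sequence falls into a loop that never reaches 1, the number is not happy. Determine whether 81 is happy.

81 → 65
65 → 61
61 → 37
37 → 58
58 → 89
89 → 145
145 → 42
42 → 20
20 → 4
4 → 16
16 → 37  — 37 already seen; the sequence cycles without reaching 1.

not happy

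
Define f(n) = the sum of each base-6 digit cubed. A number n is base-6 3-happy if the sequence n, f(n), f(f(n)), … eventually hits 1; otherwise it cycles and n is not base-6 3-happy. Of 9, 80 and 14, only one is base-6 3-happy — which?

80

9: 9 → 28 → 128 → 62 → 73 → 9  — repeats 9 (not base-6 3-happy)
80: 80 → 17 → 133 → 92 → 43 → 3 → 27 → 91 → 36 → 1  — reaches 1 (base-6 3-happy)
14: 14 → 16 → 72 → 8 → 9 → 28 → 128 → 62 → 73 → 9  — repeats 9 (not base-6 3-happy)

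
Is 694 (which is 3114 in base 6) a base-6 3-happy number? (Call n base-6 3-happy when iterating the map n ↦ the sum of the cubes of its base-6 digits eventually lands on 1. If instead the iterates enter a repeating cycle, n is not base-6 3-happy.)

not base-6 3-happy

694 = (3,1,1,4)_6 → 3³ + 1³ + 1³ + 4³ = 27 + 1 + 1 + 64 = 93
93 = (2,3,3)_6 → 2³ + 3³ + 3³ = 8 + 27 + 27 = 62
62 = (1,4,2)_6 → 1³ + 4³ + 2³ = 1 + 64 + 8 = 73
73 = (2,0,1)_6 → 2³ + 0³ + 1³ = 8 + 0 + 1 = 9
9 = (1,3)_6 → 1³ + 3³ = 1 + 27 = 28
28 = (4,4)_6 → 4³ + 4³ = 64 + 64 = 128
128 = (3,3,2)_6 → 3³ + 3³ + 2³ = 27 + 27 + 8 = 62  — 62 already seen; the sequence cycles without reaching 1.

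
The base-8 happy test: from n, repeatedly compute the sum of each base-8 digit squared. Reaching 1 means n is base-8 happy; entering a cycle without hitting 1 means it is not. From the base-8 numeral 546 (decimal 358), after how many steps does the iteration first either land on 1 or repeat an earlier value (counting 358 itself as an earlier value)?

5

358 = (5,4,6)_8 → 5² + 4² + 6² = 25 + 16 + 36 = 77
77 = (1,1,5)_8 → 1² + 1² + 5² = 1 + 1 + 25 = 27
27 = (3,3)_8 → 3² + 3² = 9 + 9 = 18
18 = (2,2)_8 → 2² + 2² = 4 + 4 = 8
8 = (1,0)_8 → 1² + 0² = 1 + 0 = 1  — reached 1.
That took 5 steps.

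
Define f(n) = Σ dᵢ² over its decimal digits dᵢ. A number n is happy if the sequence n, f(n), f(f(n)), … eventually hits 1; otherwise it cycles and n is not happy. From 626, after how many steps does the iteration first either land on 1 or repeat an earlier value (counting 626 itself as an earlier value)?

11

626 → 6² + 2² + 6² = 76
76 → 7² + 6² = 85
85 → 8² + 5² = 89
89 → 8² + 9² = 145
145 → 1² + 4² + 5² = 42
42 → 4² + 2² = 20
20 → 2² + 0² = 4
4 → 4² = 16
16 → 1² + 6² = 37
37 → 3² + 7² = 58
58 → 5² + 8² = 89  — 89 repeats.
That took 11 steps.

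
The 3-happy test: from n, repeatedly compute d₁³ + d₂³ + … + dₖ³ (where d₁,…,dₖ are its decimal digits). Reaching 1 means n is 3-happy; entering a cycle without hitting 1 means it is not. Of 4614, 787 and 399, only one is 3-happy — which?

787

4614: 4614 → 345 → 216 → 225 → 141 → 66 → 432 → 99 → 1458 → 702 → 351 → 153 → 153  — repeats 153 (not 3-happy)
787: 787 → 1198 → 1243 → 100 → 1  — reaches 1 (3-happy)
399: 399 → 1485 → 702 → 351 → 153 → 153  — repeats 153 (not 3-happy)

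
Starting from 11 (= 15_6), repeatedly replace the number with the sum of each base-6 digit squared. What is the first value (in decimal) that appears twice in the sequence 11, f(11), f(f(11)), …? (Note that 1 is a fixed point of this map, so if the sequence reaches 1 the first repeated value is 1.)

11 = (1,5)_6 → 26
26 = (4,2)_6 → 20
20 = (3,2)_6 → 13
13 = (2,1)_6 → 5
5 = (5)_6 → 25
25 = (4,1)_6 → 17
17 = (2,5)_6 → 29
29 = (4,5)_6 → 41
41 = (1,0,5)_6 → 26  — 26 already appeared earlier.

26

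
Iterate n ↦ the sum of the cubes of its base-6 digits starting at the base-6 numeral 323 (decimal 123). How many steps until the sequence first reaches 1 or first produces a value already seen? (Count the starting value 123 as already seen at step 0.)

123 = (3,2,3)_6 → 62
62 = (1,4,2)_6 → 73
73 = (2,0,1)_6 → 9
9 = (1,3)_6 → 28
28 = (4,4)_6 → 128
128 = (3,3,2)_6 → 62  — 62 repeats.
That took 6 steps.

6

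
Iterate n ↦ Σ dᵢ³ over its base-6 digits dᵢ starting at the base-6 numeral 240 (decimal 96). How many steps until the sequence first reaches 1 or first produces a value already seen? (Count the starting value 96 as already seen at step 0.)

8

96 = (2,4,0)_6 → 72
72 = (2,0,0)_6 → 8
8 = (1,2)_6 → 9
9 = (1,3)_6 → 28
28 = (4,4)_6 → 128
128 = (3,3,2)_6 → 62
62 = (1,4,2)_6 → 73
73 = (2,0,1)_6 → 9  — 9 repeats.
That took 8 steps.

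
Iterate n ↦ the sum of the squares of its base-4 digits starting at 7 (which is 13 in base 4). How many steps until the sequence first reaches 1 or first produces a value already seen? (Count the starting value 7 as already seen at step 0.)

7 = (1,3)_4 → 1² + 3² = 10
10 = (2,2)_4 → 2² + 2² = 8
8 = (2,0)_4 → 2² + 0² = 4
4 = (1,0)_4 → 1² + 0² = 1  — reached 1.
That took 4 steps.

4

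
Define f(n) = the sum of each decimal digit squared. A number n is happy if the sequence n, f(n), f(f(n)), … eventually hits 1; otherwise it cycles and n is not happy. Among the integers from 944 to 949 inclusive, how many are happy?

1

944: 944 → 113 → 11 → 2 → 4 → 16 → 37 → 58 → 89 → 145 → 42 → 20 → 4  — not happy
945: 945 → 122 → 9 → 81 → 65 → 61 → 37 → 58 → 89 → 145 → 42 → 20 → 4 → 16 → 37  — not happy
946: 946 → 133 → 19 → 82 → 68 → 100 → 1  — happy
947: 947 → 146 → 53 → 34 → 25 → 29 → 85 → 89 → 145 → 42 → 20 → 4 → 16 → 37 → 58 → 89  — not happy
948: 948 → 161 → 38 → 73 → 58 → 89 → 145 → 42 → 20 → 4 → 16 → 37 → 58  — not happy
949: 949 → 178 → 114 → 18 → 65 → 61 → 37 → 58 → 89 → 145 → 42 → 20 → 4 → 16 → 37  — not happy
happy: 946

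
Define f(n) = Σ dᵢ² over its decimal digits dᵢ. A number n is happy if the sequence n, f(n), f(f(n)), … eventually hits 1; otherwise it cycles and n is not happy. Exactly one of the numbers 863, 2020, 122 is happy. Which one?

863: 863 → 109 → 82 → 68 → 100 → 1  — reaches 1 (happy)
2020: 2020 → 8 → 64 → 52 → 29 → 85 → 89 → 145 → 42 → 20 → 4 → 16 → 37 → 58 → 89  — repeats 89 (not happy)
122: 122 → 9 → 81 → 65 → 61 → 37 → 58 → 89 → 145 → 42 → 20 → 4 → 16 → 37  — repeats 37 (not happy)

863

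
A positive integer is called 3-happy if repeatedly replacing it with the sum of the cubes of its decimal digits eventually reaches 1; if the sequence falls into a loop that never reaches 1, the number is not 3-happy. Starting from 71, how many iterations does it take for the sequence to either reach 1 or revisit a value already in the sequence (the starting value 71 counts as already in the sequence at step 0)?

9

71 → 7³ + 1³ = 344
344 → 3³ + 4³ + 4³ = 155
155 → 1³ + 5³ + 5³ = 251
251 → 2³ + 5³ + 1³ = 134
134 → 1³ + 3³ + 4³ = 92
92 → 9³ + 2³ = 737
737 → 7³ + 3³ + 7³ = 713
713 → 7³ + 1³ + 3³ = 371
371 → 3³ + 7³ + 1³ = 371  — 371 repeats.
That took 9 steps.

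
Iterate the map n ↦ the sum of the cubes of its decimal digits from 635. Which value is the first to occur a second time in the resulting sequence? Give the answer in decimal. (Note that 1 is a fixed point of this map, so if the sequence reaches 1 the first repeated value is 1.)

635 → 6³ + 3³ + 5³ = 216 + 27 + 125 = 368
368 → 3³ + 6³ + 8³ = 27 + 216 + 512 = 755
755 → 7³ + 5³ + 5³ = 343 + 125 + 125 = 593
593 → 5³ + 9³ + 3³ = 125 + 729 + 27 = 881
881 → 8³ + 8³ + 1³ = 512 + 512 + 1 = 1025
1025 → 1³ + 0³ + 2³ + 5³ = 1 + 0 + 8 + 125 = 134
134 → 1³ + 3³ + 4³ = 1 + 27 + 64 = 92
92 → 9³ + 2³ = 729 + 8 = 737
737 → 7³ + 3³ + 7³ = 343 + 27 + 343 = 713
713 → 7³ + 1³ + 3³ = 343 + 1 + 27 = 371
371 → 3³ + 7³ + 1³ = 27 + 343 + 1 = 371  — 371 already appeared earlier.

371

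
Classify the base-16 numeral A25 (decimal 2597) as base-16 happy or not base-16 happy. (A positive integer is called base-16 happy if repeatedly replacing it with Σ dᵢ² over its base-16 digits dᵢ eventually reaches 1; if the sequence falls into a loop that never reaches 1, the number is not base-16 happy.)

base-16 happy

2597 = (10,2,5)_16 → 10² + 2² + 5² = 100 + 4 + 25 = 129
129 = (8,1)_16 → 8² + 1² = 64 + 1 = 65
65 = (4,1)_16 → 4² + 1² = 16 + 1 = 17
17 = (1,1)_16 → 1² + 1² = 1 + 1 = 2
2 = (2)_16 → 2² = 4
4 = (4)_16 → 4² = 16
16 = (1,0)_16 → 1² + 0² = 1 + 0 = 1  — reached 1.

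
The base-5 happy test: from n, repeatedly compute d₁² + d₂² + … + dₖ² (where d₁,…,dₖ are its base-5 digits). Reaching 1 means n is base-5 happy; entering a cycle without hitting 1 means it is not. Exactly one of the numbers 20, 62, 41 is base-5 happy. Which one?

41

20: 20 → 16 → 10 → 4 → 16  — repeats 16 (not base-5 happy)
62: 62 → 12 → 8 → 10 → 4 → 16 → 10  — repeats 10 (not base-5 happy)
41: 41 → 11 → 5 → 1  — reaches 1 (base-5 happy)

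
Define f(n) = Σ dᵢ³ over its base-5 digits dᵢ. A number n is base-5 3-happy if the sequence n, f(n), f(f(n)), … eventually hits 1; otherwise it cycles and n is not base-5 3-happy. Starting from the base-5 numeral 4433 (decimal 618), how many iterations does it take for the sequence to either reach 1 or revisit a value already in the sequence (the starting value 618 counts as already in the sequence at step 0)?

618 = (4,4,3,3)_5 → 4³ + 4³ + 3³ + 3³ = 182
182 = (1,2,1,2)_5 → 1³ + 2³ + 1³ + 2³ = 18
18 = (3,3)_5 → 3³ + 3³ = 54
54 = (2,0,4)_5 → 2³ + 0³ + 4³ = 72
72 = (2,4,2)_5 → 2³ + 4³ + 2³ = 80
80 = (3,1,0)_5 → 3³ + 1³ + 0³ = 28
28 = (1,0,3)_5 → 1³ + 0³ + 3³ = 28  — 28 repeats.
That took 7 steps.

7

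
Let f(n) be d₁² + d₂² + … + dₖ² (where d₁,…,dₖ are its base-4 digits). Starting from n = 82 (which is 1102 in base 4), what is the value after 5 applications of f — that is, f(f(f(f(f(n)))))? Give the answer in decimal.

1

82 = (1,1,0,2)_4 → 1² + 1² + 0² + 2² = 1 + 1 + 0 + 4 = 6
6 = (1,2)_4 → 1² + 2² = 1 + 4 = 5
5 = (1,1)_4 → 1² + 1² = 1 + 1 = 2
2 = (2)_4 → 2² = 4
4 = (1,0)_4 → 1² + 0² = 1 + 0 = 1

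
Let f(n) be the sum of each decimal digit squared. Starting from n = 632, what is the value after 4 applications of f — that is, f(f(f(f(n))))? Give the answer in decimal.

10

632 → 49
49 → 97
97 → 130
130 → 10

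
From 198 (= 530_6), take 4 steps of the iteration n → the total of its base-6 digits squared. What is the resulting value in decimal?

198 = (5,3,0)_6 → 5² + 3² + 0² = 25 + 9 + 0 = 34
34 = (5,4)_6 → 5² + 4² = 25 + 16 = 41
41 = (1,0,5)_6 → 1² + 0² + 5² = 1 + 0 + 25 = 26
26 = (4,2)_6 → 4² + 2² = 16 + 4 = 20

20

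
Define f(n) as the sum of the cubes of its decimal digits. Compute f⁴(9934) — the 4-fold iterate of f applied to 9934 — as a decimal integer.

9934 → 9³ + 9³ + 3³ + 4³ = 1549
1549 → 1³ + 5³ + 4³ + 9³ = 919
919 → 9³ + 1³ + 9³ = 1459
1459 → 1³ + 4³ + 5³ + 9³ = 919

919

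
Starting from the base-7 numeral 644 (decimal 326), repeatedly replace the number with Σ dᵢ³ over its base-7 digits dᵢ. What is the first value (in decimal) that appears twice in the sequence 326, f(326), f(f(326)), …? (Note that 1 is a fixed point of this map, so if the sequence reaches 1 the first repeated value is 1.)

326 = (6,4,4)_7 → 6³ + 4³ + 4³ = 216 + 64 + 64 = 344
344 = (1,0,0,1)_7 → 1³ + 0³ + 0³ + 1³ = 1 + 0 + 0 + 1 = 2
2 = (2)_7 → 2³ = 8
8 = (1,1)_7 → 1³ + 1³ = 1 + 1 = 2  — 2 already appeared earlier.

2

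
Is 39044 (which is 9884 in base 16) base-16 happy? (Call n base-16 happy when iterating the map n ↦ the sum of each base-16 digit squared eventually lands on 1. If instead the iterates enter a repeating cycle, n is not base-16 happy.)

not base-16 happy

39044 = (9,8,8,4)_16 → 9² + 8² + 8² + 4² = 225
225 = (14,1)_16 → 14² + 1² = 197
197 = (12,5)_16 → 12² + 5² = 169
169 = (10,9)_16 → 10² + 9² = 181
181 = (11,5)_16 → 11² + 5² = 146
146 = (9,2)_16 → 9² + 2² = 85
85 = (5,5)_16 → 5² + 5² = 50
50 = (3,2)_16 → 3² + 2² = 13
13 = (13)_16 → 13² = 169  — 169 already seen; the sequence cycles without reaching 1.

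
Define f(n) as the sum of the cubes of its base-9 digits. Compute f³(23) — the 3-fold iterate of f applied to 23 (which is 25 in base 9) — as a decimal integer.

23 = (2,5)_9 → 2³ + 5³ = 133
133 = (1,5,7)_9 → 1³ + 5³ + 7³ = 469
469 = (5,7,1)_9 → 5³ + 7³ + 1³ = 469

469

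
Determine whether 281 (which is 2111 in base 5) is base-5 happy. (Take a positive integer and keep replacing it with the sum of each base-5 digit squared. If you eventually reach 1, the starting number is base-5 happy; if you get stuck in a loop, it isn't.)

281 = (2,1,1,1)_5 → 7
7 = (1,2)_5 → 5
5 = (1,0)_5 → 1  — reached 1.

base-5 happy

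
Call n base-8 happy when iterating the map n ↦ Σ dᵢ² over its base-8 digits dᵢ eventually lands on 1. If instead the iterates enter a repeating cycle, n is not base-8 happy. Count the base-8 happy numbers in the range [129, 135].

1

129: 129 → 5 → 25 → 10 → 5  — not base-8 happy
130: 130 → 8 → 1  — base-8 happy
131: 131 → 13 → 26 → 13  — not base-8 happy
132: 132 → 20 → 20  — not base-8 happy
133: 133 → 29 → 34 → 20 → 20  — not base-8 happy
134: 134 → 40 → 25 → 10 → 5 → 25  — not base-8 happy
135: 135 → 53 → 61 → 74 → 6 → 36 → 32 → 16 → 4 → 16  — not base-8 happy
base-8 happy: 130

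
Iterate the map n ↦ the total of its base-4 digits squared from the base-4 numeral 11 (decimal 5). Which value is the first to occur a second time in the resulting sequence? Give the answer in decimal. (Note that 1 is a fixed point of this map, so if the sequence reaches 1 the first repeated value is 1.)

5 = (1,1)_4 → 1² + 1² = 2
2 = (2)_4 → 2² = 4
4 = (1,0)_4 → 1² + 0² = 1  — reached the fixed point 1.
1 → 1, so 1 is the first repeated value.

1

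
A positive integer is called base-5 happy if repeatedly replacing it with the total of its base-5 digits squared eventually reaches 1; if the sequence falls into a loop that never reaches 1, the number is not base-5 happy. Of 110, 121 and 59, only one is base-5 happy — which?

110: 110 → 20 → 16 → 10 → 4 → 16  — repeats 16 (not base-5 happy)
121: 121 → 33 → 11 → 5 → 1  — reaches 1 (base-5 happy)
59: 59 → 21 → 17 → 13 → 13  — repeats 13 (not base-5 happy)

121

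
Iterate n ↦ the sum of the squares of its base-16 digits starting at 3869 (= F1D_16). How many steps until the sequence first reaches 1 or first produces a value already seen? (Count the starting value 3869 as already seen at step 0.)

3869 = (15,1,13)_16 → 15² + 1² + 13² = 225 + 1 + 169 = 395
395 = (1,8,11)_16 → 1² + 8² + 11² = 1 + 64 + 121 = 186
186 = (11,10)_16 → 11² + 10² = 121 + 100 = 221
221 = (13,13)_16 → 13² + 13² = 169 + 169 = 338
338 = (1,5,2)_16 → 1² + 5² + 2² = 1 + 25 + 4 = 30
30 = (1,14)_16 → 1² + 14² = 1 + 196 = 197
197 = (12,5)_16 → 12² + 5² = 144 + 25 = 169
169 = (10,9)_16 → 10² + 9² = 100 + 81 = 181
181 = (11,5)_16 → 11² + 5² = 121 + 25 = 146
146 = (9,2)_16 → 9² + 2² = 81 + 4 = 85
85 = (5,5)_16 → 5² + 5² = 25 + 25 = 50
50 = (3,2)_16 → 3² + 2² = 9 + 4 = 13
13 = (13)_16 → 13² = 169  — 169 repeats.
That took 13 steps.

13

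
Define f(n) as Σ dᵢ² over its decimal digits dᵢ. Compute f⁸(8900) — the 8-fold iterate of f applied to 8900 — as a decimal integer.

8900 → 8² + 9² + 0² + 0² = 145
145 → 1² + 4² + 5² = 42
42 → 4² + 2² = 20
20 → 2² + 0² = 4
4 → 4² = 16
16 → 1² + 6² = 37
37 → 3² + 7² = 58
58 → 5² + 8² = 89

89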